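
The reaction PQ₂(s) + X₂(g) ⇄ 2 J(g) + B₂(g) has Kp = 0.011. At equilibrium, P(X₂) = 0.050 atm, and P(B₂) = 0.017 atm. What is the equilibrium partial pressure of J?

(PQ₂ is a pure solid — omitted from Kp.)
At equilibrium, Kp = P(J)²·P(B₂) / P(X₂) = 0.011.
(P(J))²·(0.017) / (0.050) = 0.011
P(J)² = 0.0324 ⇒ P(J) = 0.18 atm

P(J) = 0.18 atm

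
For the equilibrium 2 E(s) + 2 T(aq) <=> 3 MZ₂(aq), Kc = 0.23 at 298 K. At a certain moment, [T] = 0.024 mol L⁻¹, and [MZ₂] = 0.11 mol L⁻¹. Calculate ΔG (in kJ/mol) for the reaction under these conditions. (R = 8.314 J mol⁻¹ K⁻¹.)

ΔG = 5.72 kJ/mol

(E is a pure solid — omitted from Qc.)
Qc = [MZ₂]³ / [T]² = (0.11)³ / (0.024)² = 2.31
ΔG = RT ln(Qc/Kc) = (8.314 J mol⁻¹ K⁻¹)(298 K) × ln(2.31/0.23)
   = (2.478 kJ/mol)(2.307) = 5.72 kJ/mol
ΔG > 0, so the forward reaction is non-spontaneous (proceeds in reverse).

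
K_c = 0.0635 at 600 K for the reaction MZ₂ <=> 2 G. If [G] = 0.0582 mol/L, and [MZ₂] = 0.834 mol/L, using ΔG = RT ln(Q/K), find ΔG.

ΔG = -13.7 kJ/mol

Q_c = [G]² / [MZ₂] = (0.0582)² / (0.834) = 0.00406
ΔG = RT ln(Q_c/K_c) = (8.314 J mol⁻¹ K⁻¹)(600 K) × ln(0.00406/0.0635)
   = (4.988 kJ/mol)(-2.750) = -13.7 kJ/mol
ΔG < 0, so the forward reaction is spontaneous (proceeds forward).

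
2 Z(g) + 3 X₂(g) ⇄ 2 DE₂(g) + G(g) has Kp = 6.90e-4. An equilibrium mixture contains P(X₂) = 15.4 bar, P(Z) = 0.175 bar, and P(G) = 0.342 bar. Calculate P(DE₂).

P(DE₂) = 0.475 bar

At equilibrium, Kp = P(DE₂)²·P(G) / (P(Z)²·P(X₂)³) = 6.90e-4.
(P(DE₂))²·(0.342) / ((0.175)²·(15.4)³) = 6.90e-4
P(DE₂)² = 0.226 ⇒ P(DE₂) = 0.475 bar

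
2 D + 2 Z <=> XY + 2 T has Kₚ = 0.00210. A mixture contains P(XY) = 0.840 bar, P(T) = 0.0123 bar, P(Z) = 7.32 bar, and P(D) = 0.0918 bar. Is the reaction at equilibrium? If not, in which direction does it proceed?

toward products

Qₚ = P(XY)·P(T)² / (P(D)²·P(Z)²) = (0.840)·(0.0123)² / ((0.0918)²·(7.32)²) = 2.81×10⁻⁴
Qₚ = 2.81×10⁻⁴ < Kₚ = 0.00210, so the forward reaction proceeds.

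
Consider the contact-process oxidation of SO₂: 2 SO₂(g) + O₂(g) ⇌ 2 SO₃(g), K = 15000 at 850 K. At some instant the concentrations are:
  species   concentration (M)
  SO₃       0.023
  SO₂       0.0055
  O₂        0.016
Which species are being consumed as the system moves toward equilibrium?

Q = [SO₃]² / ([SO₂]²·[O₂]) = (0.023)² / ((0.0055)²·(0.016)) = 1100
Q = 1100 < K = 15000: net forward reaction.

SO₂, O₂ (reactants)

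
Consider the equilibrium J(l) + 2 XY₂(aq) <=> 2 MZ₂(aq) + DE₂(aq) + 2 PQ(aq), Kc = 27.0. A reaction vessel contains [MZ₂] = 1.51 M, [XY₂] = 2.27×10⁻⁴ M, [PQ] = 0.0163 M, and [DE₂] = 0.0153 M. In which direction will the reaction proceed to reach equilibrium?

(J is a pure liquid — omitted from Qc.)
Qc = [MZ₂]²·[DE₂]·[PQ]² / [XY₂]² = (1.51)²·(0.0153)·(0.0163)² / (2.27×10⁻⁴)² = 180
Qc = 180 > Kc = 27.0, so the reverse reaction proceeds.

in the reverse direction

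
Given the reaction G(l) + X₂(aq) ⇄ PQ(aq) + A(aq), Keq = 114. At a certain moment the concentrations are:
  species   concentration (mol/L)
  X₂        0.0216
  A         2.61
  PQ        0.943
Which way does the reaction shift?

(G is a pure liquid — omitted from Q.)
Q = [PQ]·[A] / [X₂] = (0.943)·(2.61) / (0.0216) = 114
Q = 114 = Keq, so the system is already at equilibrium.

no net change (already at equilibrium)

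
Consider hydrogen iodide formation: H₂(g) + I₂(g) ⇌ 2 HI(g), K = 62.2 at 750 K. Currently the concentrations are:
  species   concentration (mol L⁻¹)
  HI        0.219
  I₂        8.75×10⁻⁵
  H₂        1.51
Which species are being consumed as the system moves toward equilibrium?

Q = [HI]² / ([H₂]·[I₂]) = (0.219)² / ((1.51)·(8.75×10⁻⁵)) = 363
Q = 363 > K = 62.2: net reverse reaction.

HI (products)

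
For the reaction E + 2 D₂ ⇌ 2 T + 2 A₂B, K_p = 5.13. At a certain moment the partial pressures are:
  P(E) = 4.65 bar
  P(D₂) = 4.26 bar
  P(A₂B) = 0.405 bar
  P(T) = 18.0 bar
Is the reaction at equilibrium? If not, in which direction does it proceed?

in the forward direction

Q_p = P(T)²·P(A₂B)² / (P(E)·P(D₂)²) = (18.0)²·(0.405)² / ((4.65)·(4.26)²) = 0.630
Q_p = 0.630 < K_p = 5.13, so the forward reaction proceeds.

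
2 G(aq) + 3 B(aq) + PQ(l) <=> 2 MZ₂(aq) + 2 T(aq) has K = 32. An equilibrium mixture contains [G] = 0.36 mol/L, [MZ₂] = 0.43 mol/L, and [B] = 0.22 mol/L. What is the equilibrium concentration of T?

[T] = 0.49 mol/L

(PQ is a pure liquid — omitted from K.)
At equilibrium, K = [MZ₂]²·[T]² / ([G]²·[B]³) = 32.
(0.43)²·([T])² / ((0.36)²·(0.22)³) = 32
[T]² = 0.239 ⇒ [T] = 0.49 mol/L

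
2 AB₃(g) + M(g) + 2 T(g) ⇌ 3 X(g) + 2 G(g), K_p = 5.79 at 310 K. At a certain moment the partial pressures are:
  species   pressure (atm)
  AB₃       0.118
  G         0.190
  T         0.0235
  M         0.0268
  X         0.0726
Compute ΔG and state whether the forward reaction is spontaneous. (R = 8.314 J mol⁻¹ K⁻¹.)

Q_p = P(X)³·P(G)² / (P(AB₃)²·P(M)·P(T)²) = (0.0726)³·(0.190)² / ((0.118)²·(0.0268)·(0.0235)²) = 67.0
ΔG = RT ln(Q_p/K_p) = (8.314 J mol⁻¹ K⁻¹)(310 K) × ln(67.0/5.79)
   = (2.577 kJ/mol)(2.449) = 6.31 kJ/mol
ΔG > 0, so the forward reaction is non-spontaneous (proceeds in reverse).

ΔG = 6.31 kJ/mol; the forward reaction is non-spontaneous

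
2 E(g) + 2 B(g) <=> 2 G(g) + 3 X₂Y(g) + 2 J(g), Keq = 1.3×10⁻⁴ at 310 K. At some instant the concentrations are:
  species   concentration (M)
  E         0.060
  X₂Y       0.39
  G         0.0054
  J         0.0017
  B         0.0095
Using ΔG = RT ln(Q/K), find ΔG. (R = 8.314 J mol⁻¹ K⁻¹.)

ΔG = -5.50 kJ/mol

Q = [G]²·[X₂Y]³·[J]² / ([E]²·[B]²) = (0.0054)²·(0.39)³·(0.0017)² / ((0.060)²·(0.0095)²) = 1.54×10⁻⁵
ΔG = RT ln(Q/Keq) = (8.314 J mol⁻¹ K⁻¹)(310 K) × ln(1.54×10⁻⁵/1.3×10⁻⁴)
   = (2.577 kJ/mol)(-2.133) = -5.50 kJ/mol
ΔG < 0, so the forward reaction is spontaneous (proceeds forward).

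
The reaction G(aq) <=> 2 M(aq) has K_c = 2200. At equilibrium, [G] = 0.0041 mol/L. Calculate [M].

At equilibrium, K_c = [M]² / [G] = 2200.
([M])² / (0.0041) = 2200
[M]² = 9.02 ⇒ [M] = 3.0 mol/L

[M] = 3.0 mol/L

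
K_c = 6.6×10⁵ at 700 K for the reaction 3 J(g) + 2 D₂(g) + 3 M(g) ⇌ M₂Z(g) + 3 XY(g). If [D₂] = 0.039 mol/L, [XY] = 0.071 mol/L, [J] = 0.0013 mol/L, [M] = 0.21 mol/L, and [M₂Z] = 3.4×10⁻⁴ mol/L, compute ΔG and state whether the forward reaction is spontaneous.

ΔG = 10.4 kJ/mol; the forward reaction is non-spontaneous

Q_c = [M₂Z]·[XY]³ / ([J]³·[D₂]²·[M]³) = (3.4×10⁻⁴)·(0.071)³ / ((0.0013)³·(0.039)²·(0.21)³) = 3.93×10⁶
ΔG = RT ln(Q_c/K_c) = (8.314 J mol⁻¹ K⁻¹)(700 K) × ln(3.93×10⁶/6.6×10⁵)
   = (5.820 kJ/mol)(1.784) = 10.4 kJ/mol
ΔG > 0, so the forward reaction is non-spontaneous (proceeds in reverse).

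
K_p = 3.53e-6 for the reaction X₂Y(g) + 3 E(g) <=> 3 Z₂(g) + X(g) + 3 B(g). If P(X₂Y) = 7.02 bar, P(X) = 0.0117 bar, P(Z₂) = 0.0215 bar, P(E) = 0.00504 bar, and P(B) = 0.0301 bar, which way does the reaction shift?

at equilibrium

Q_p = P(Z₂)³·P(X)·P(B)³ / (P(X₂Y)·P(E)³) = (0.0215)³·(0.0117)·(0.0301)³ / ((7.02)·(0.00504)³) = 3.53e-6
Q_p = 3.53e-6 = K_p, so the system is already at equilibrium.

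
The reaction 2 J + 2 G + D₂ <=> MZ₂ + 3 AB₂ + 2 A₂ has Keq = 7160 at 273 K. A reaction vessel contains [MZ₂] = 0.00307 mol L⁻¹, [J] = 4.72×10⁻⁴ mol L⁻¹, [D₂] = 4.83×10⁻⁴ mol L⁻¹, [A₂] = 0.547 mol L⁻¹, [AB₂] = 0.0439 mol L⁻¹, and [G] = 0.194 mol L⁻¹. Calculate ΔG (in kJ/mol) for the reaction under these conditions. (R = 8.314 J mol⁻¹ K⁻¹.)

ΔG = 2.24 kJ/mol

Q = [MZ₂]·[AB₂]³·[A₂]² / ([J]²·[G]²·[D₂]) = (0.00307)·(0.0439)³·(0.547)² / ((4.72×10⁻⁴)²·(0.194)²·(4.83×10⁻⁴)) = 19200
ΔG = RT ln(Q/Keq) = (8.314 J mol⁻¹ K⁻¹)(273 K) × ln(19200/7160)
   = (2.270 kJ/mol)(0.9864) = 2.24 kJ/mol
ΔG > 0, so the forward reaction is non-spontaneous (proceeds in reverse).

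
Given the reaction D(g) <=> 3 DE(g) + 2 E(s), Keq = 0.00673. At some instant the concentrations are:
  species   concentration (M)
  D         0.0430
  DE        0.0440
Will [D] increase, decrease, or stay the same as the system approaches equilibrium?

decrease

(E is a pure solid — omitted from Q.)
Q = [DE]³ / [D] = (0.0440)³ / (0.0430) = 0.00198
Q = 0.00198 < Keq = 0.00673: net forward reaction.
D is a reactant, so it decreases.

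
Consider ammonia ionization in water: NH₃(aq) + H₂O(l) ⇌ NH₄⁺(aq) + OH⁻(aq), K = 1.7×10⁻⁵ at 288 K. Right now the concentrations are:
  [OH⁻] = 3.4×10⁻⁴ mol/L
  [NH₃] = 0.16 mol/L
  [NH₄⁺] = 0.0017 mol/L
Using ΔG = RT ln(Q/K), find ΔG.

ΔG = -3.71 kJ/mol

(H₂O is a pure liquid — omitted from Q.)
Q = [NH₄⁺]·[OH⁻] / [NH₃] = (0.0017)·(3.4×10⁻⁴) / (0.16) = 3.61×10⁻⁶
ΔG = RT ln(Q/K) = (8.314 J mol⁻¹ K⁻¹)(288 K) × ln(3.61×10⁻⁶/1.7×10⁻⁵)
   = (2.394 kJ/mol)(-1.550) = -3.71 kJ/mol
ΔG < 0, so the forward reaction is spontaneous (proceeds forward).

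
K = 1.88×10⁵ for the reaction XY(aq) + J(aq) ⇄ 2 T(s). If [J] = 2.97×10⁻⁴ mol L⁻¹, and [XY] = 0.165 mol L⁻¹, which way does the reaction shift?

(T is a pure solid — omitted from Q.)
Q = 1 / ([XY]·[J]) = 1 / ((0.165)·(2.97×10⁻⁴)) = 20400
Q = 20400 < K = 1.88×10⁵, so the forward reaction proceeds.

to the right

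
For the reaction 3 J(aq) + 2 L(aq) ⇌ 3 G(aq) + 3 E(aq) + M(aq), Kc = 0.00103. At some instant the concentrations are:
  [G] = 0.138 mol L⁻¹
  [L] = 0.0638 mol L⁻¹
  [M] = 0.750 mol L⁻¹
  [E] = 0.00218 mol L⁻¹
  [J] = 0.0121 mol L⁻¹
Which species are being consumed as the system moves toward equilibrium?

Qc = [G]³·[E]³·[M] / ([J]³·[L]²) = (0.138)³·(0.00218)³·(0.750) / ((0.0121)³·(0.0638)²) = 0.00283
Qc = 0.00283 > Kc = 0.00103: net reverse reaction.

G, E, M (products)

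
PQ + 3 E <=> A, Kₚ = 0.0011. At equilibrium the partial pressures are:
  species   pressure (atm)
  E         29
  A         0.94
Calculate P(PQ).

P(PQ) = 0.035 atm

At equilibrium, Kₚ = P(A) / (P(PQ)·P(E)³) = 0.0011.
(0.94) / ((P(PQ))·(29)³) = 0.0011
P(PQ) = 0.0350 = 0.035 atm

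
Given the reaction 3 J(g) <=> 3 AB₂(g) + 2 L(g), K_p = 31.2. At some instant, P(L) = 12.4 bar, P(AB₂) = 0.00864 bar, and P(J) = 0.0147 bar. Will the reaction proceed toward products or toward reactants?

neither direction; the system is at equilibrium

Q_p = P(AB₂)³·P(L)² / P(J)³ = (0.00864)³·(12.4)² / (0.0147)³ = 31.2
Q_p = 31.2 = K_p, so the system is already at equilibrium.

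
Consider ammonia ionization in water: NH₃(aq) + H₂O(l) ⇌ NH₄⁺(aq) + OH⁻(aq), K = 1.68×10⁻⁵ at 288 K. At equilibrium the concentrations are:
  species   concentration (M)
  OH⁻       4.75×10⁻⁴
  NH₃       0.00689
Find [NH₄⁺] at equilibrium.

[NH₄⁺] = 2.44×10⁻⁴ M

(H₂O is a pure liquid — omitted from K.)
At equilibrium, K = [NH₄⁺]·[OH⁻] / [NH₃] = 1.68×10⁻⁵.
([NH₄⁺])·(4.75×10⁻⁴) / (0.00689) = 1.68×10⁻⁵
[NH₄⁺] = 2.44×10⁻⁴ M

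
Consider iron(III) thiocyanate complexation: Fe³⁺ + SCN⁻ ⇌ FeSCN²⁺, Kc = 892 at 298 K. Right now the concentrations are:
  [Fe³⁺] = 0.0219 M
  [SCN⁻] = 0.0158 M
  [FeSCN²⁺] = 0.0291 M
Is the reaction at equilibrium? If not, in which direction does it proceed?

forward (toward products)

Qc = [FeSCN²⁺] / ([Fe³⁺]·[SCN⁻]) = (0.0291) / ((0.0219)·(0.0158)) = 84.1
Qc = 84.1 < Kc = 892, so the forward reaction proceeds.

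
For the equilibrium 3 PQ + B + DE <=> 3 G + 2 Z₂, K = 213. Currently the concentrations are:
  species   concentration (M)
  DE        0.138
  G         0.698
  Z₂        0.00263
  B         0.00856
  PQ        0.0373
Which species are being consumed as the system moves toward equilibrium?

Q = [G]³·[Z₂]² / ([PQ]³·[B]·[DE]) = (0.698)³·(0.00263)² / ((0.0373)³·(0.00856)·(0.138)) = 38.4
Q = 38.4 < K = 213: net forward reaction.

PQ, B, DE (reactants)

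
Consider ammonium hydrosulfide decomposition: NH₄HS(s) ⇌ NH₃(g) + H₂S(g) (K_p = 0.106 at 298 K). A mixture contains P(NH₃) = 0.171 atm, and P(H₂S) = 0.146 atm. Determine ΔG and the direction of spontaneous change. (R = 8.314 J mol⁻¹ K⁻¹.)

ΔG = -3.58 kJ/mol; the forward reaction is spontaneous

(NH₄HS is a pure solid — omitted from Q_p.)
Q_p = P(NH₃)·P(H₂S) = (0.171)·(0.146) = 0.0250
ΔG = RT ln(Q_p/K_p) = (8.314 J mol⁻¹ K⁻¹)(298 K) × ln(0.0250/0.106)
   = (2.478 kJ/mol)(-1.445) = -3.58 kJ/mol
ΔG < 0, so the forward reaction is spontaneous (proceeds forward).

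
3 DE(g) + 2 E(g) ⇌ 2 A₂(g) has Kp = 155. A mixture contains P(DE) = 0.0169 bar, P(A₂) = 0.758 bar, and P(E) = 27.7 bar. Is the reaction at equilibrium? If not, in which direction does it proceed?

at equilibrium

Qp = P(A₂)² / (P(DE)³·P(E)²) = (0.758)² / ((0.0169)³·(27.7)²) = 155
Qp = 155 = Kp, so the system is already at equilibrium.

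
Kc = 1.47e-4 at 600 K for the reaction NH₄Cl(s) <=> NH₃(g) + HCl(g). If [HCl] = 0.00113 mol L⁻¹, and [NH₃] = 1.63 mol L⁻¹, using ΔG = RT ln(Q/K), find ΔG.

ΔG = 12.6 kJ/mol

(NH₄Cl is a pure solid — omitted from Qc.)
Qc = [NH₃]·[HCl] = (1.63)·(0.00113) = 0.00184
ΔG = RT ln(Qc/Kc) = (8.314 J mol⁻¹ K⁻¹)(600 K) × ln(0.00184/1.47e-4)
   = (4.988 kJ/mol)(2.527) = 12.6 kJ/mol
ΔG > 0, so the forward reaction is non-spontaneous (proceeds in reverse).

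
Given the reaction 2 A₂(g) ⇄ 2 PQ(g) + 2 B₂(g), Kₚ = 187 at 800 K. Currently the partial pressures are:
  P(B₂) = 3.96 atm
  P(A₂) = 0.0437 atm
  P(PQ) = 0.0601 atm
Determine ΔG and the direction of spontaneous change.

ΔG = -12.2 kJ/mol; the forward reaction is spontaneous

Qₚ = P(PQ)²·P(B₂)² / P(A₂)² = (0.0601)²·(3.96)² / (0.0437)² = 29.7
ΔG = RT ln(Qₚ/Kₚ) = (8.314 J mol⁻¹ K⁻¹)(800 K) × ln(29.7/187)
   = (6.651 kJ/mol)(-1.840) = -12.2 kJ/mol
ΔG < 0, so the forward reaction is spontaneous (proceeds forward).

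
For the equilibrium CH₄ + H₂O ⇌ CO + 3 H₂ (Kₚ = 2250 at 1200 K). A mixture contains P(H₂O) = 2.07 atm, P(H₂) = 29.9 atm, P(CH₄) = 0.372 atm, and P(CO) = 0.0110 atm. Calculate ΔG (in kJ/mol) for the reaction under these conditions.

ΔG = -17.7 kJ/mol

Qₚ = P(CO)·P(H₂)³ / (P(CH₄)·P(H₂O)) = (0.0110)·(29.9)³ / ((0.372)·(2.07)) = 382
ΔG = RT ln(Qₚ/Kₚ) = (8.314 J mol⁻¹ K⁻¹)(1200 K) × ln(382/2250)
   = (9.977 kJ/mol)(-1.773) = -17.7 kJ/mol
ΔG < 0, so the forward reaction is spontaneous (proceeds forward).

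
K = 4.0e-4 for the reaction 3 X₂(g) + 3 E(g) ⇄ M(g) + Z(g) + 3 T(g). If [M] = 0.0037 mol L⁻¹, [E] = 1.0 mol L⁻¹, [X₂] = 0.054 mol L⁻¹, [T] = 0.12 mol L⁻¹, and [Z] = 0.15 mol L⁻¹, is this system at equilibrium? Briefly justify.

Q = [M]·[Z]·[T]³ / ([X₂]³·[E]³) = (0.0037)·(0.15)·(0.12)³ / ((0.054)³·(1.0)³) = 0.0061
Q = 0.0061 > K = 4.0e-4: net reverse reaction.

no; Q > K, reaction proceeds in reverse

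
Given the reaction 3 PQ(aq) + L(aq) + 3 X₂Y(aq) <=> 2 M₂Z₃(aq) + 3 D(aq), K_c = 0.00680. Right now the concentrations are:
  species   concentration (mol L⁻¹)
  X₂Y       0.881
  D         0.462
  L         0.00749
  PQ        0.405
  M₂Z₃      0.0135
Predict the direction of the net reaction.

Q_c = [M₂Z₃]²·[D]³ / ([PQ]³·[L]·[X₂Y]³) = (0.0135)²·(0.462)³ / ((0.405)³·(0.00749)·(0.881)³) = 0.0528
Q_c = 0.0528 > K_c = 0.00680, so the reverse reaction proceeds.

to the left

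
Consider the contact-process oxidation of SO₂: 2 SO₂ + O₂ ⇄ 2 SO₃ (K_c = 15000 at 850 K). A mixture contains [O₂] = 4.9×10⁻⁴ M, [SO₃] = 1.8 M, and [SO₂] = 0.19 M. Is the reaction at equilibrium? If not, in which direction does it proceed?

Q_c = [SO₃]² / ([SO₂]²·[O₂]) = (1.8)² / ((0.19)²·(4.9×10⁻⁴)) = 1.8×10⁵
Q_c = 1.8×10⁵ > K_c = 15000, so the reverse reaction proceeds.

in the reverse direction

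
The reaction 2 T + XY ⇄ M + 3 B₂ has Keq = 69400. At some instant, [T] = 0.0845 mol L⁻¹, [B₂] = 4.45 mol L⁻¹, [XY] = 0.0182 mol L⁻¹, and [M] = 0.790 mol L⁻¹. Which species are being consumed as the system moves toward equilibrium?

M, B₂ (products)

Q = [M]·[B₂]³ / ([T]²·[XY]) = (0.790)·(4.45)³ / ((0.0845)²·(0.0182)) = 5.36e5
Q = 5.36e5 > Keq = 69400: net reverse reaction.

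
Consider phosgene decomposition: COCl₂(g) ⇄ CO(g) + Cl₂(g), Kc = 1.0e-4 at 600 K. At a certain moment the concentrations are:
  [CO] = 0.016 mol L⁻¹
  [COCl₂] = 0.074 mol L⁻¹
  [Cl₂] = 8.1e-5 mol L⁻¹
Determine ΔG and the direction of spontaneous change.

Qc = [CO]·[Cl₂] / [COCl₂] = (0.016)·(8.1e-5) / (0.074) = 1.75e-5
ΔG = RT ln(Qc/Kc) = (8.314 J mol⁻¹ K⁻¹)(600 K) × ln(1.75e-5/1.0e-4)
   = (4.988 kJ/mol)(-1.743) = -8.69 kJ/mol
ΔG < 0, so the forward reaction is spontaneous (proceeds forward).

ΔG = -8.69 kJ/mol; the forward reaction is spontaneous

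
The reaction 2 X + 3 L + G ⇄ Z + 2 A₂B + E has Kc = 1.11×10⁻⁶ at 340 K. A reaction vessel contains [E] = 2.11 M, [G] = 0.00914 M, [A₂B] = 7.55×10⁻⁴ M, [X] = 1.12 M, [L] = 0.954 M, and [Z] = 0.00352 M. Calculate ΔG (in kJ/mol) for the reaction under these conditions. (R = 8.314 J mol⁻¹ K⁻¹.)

ΔG = -2.71 kJ/mol

Qc = [Z]·[A₂B]²·[E] / ([X]²·[L]³·[G]) = (0.00352)·(7.55×10⁻⁴)²·(2.11) / ((1.12)²·(0.954)³·(0.00914)) = 4.25×10⁻⁷
ΔG = RT ln(Qc/Kc) = (8.314 J mol⁻¹ K⁻¹)(340 K) × ln(4.25×10⁻⁷/1.11×10⁻⁶)
   = (2.827 kJ/mol)(-0.9600) = -2.71 kJ/mol
ΔG < 0, so the forward reaction is spontaneous (proceeds forward).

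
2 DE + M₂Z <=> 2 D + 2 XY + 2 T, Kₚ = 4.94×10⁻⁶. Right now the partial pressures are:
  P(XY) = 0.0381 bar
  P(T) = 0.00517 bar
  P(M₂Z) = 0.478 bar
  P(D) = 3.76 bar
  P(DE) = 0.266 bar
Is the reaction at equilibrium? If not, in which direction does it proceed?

toward reactants

Qₚ = P(D)²·P(XY)²·P(T)² / (P(DE)²·P(M₂Z)) = (3.76)²·(0.0381)²·(0.00517)² / ((0.266)²·(0.478)) = 1.62×10⁻⁵
Qₚ = 1.62×10⁻⁵ > Kₚ = 4.94×10⁻⁶, so the reverse reaction proceeds.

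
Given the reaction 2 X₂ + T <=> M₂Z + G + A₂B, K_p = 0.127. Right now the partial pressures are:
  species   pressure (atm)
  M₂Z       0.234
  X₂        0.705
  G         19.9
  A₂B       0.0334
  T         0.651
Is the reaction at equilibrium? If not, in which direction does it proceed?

Q_p = P(M₂Z)·P(G)·P(A₂B) / (P(X₂)²·P(T)) = (0.234)·(19.9)·(0.0334) / ((0.705)²·(0.651)) = 0.481
Q_p = 0.481 > K_p = 0.127, so the reverse reaction proceeds.

in the reverse direction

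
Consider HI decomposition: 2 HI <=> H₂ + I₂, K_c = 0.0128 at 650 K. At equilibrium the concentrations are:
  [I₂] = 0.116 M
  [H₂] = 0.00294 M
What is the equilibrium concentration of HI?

[HI] = 0.163 M

At equilibrium, K_c = [H₂]·[I₂] / [HI]² = 0.0128.
(0.00294)·(0.116) / ([HI])² = 0.0128
[HI]² = 0.0266 ⇒ [HI] = 0.163 M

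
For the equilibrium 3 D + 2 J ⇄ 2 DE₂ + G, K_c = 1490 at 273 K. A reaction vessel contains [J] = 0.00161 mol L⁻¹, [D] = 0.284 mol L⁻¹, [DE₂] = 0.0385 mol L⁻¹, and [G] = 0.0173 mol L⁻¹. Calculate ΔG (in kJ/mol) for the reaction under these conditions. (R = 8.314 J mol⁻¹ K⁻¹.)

Q_c = [DE₂]²·[G] / ([D]³·[J]²) = (0.0385)²·(0.0173) / ((0.284)³·(0.00161)²) = 432
ΔG = RT ln(Q_c/K_c) = (8.314 J mol⁻¹ K⁻¹)(273 K) × ln(432/1490)
   = (2.270 kJ/mol)(-1.238) = -2.81 kJ/mol
ΔG < 0, so the forward reaction is spontaneous (proceeds forward).

ΔG = -2.81 kJ/mol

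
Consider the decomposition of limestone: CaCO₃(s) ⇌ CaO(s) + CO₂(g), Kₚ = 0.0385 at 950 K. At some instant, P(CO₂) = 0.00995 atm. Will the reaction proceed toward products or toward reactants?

in the forward direction

(CaCO₃, CaO are pure solids — omitted from Qₚ.)
Qₚ = P(CO₂) = 0.00995
Qₚ = 0.00995 < Kₚ = 0.0385, so the forward reaction proceeds.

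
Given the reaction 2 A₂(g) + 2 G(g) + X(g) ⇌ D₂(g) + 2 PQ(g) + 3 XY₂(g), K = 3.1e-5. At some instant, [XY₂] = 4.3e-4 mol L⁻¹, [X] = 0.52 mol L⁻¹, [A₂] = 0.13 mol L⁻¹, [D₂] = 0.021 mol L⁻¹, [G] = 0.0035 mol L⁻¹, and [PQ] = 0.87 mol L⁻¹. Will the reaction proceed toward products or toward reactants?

to the right

Q = [D₂]·[PQ]²·[XY₂]³ / ([A₂]²·[G]²·[X]) = (0.021)·(0.87)²·(4.3e-4)³ / ((0.13)²·(0.0035)²·(0.52)) = 1.2e-5
Q = 1.2e-5 < K = 3.1e-5, so the forward reaction proceeds.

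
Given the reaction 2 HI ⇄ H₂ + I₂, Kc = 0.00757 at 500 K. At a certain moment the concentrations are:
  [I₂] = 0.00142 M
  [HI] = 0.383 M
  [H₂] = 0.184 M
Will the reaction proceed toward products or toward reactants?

forward (toward products)

Qc = [H₂]·[I₂] / [HI]² = (0.184)·(0.00142) / (0.383)² = 0.00178
Qc = 0.00178 < Kc = 0.00757, so the forward reaction proceeds.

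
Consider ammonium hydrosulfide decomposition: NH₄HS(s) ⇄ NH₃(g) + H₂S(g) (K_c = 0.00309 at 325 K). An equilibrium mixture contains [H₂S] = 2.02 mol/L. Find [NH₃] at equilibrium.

(NH₄HS is a pure solid — omitted from K_c.)
At equilibrium, K_c = [NH₃]·[H₂S] = 0.00309.
([NH₃])·(2.02) = 0.00309
[NH₃] = 0.00153 mol/L

[NH₃] = 0.00153 mol/L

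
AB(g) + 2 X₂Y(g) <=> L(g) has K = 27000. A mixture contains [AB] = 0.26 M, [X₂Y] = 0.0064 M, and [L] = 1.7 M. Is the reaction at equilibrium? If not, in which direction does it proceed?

reverse (toward reactants)

Q = [L] / ([AB]·[X₂Y]²) = (1.7) / ((0.26)·(0.0064)²) = 1.6×10⁵
Q = 1.6×10⁵ > K = 27000, so the reverse reaction proceeds.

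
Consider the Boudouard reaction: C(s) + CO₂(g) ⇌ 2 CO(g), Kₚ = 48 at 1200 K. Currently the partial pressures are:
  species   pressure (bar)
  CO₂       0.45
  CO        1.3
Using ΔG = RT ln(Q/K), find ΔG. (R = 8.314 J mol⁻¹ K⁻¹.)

(C is a pure solid — omitted from Qₚ.)
Qₚ = P(CO)² / P(CO₂) = (1.3)² / (0.45) = 3.76
ΔG = RT ln(Qₚ/Kₚ) = (8.314 J mol⁻¹ K⁻¹)(1200 K) × ln(3.76/48)
   = (9.977 kJ/mol)(-2.547) = -25.4 kJ/mol
ΔG < 0, so the forward reaction is spontaneous (proceeds forward).

ΔG = -25.4 kJ/mol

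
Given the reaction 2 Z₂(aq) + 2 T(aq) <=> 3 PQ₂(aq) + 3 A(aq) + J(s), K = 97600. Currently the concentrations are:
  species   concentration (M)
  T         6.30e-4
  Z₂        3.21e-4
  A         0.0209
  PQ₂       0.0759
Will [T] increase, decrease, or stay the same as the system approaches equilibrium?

stay the same

(J is a pure solid — omitted from Q.)
Q = [PQ₂]³·[A]³ / ([Z₂]²·[T]²) = (0.0759)³·(0.0209)³ / ((3.21e-4)²·(6.30e-4)²) = 97600
Q = 97600 = K; the system is at equilibrium.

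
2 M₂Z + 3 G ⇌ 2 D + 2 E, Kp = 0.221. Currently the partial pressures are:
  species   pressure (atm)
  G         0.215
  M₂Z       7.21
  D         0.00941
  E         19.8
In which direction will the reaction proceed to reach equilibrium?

Qp = P(D)²·P(E)² / (P(M₂Z)²·P(G)³) = (0.00941)²·(19.8)² / ((7.21)²·(0.215)³) = 0.0672
Qp = 0.0672 < Kp = 0.221, so the forward reaction proceeds.

forward (toward products)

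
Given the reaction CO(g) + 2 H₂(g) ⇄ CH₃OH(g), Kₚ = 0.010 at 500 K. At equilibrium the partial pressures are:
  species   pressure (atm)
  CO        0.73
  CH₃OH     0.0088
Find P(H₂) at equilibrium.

At equilibrium, Kₚ = P(CH₃OH) / (P(CO)·P(H₂)²) = 0.010.
(0.0088) / ((0.73)·(P(H₂))²) = 0.010
P(H₂)² = 1.21 ⇒ P(H₂) = 1.1 atm

P(H₂) = 1.1 atm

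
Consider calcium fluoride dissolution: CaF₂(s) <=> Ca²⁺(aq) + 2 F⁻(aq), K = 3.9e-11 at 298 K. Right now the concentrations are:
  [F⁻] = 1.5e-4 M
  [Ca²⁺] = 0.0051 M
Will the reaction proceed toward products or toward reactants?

(CaF₂ is a pure solid — omitted from Q.)
Q = [Ca²⁺]·[F⁻]² = (0.0051)·(1.5e-4)² = 1.1e-10
Q = 1.1e-10 > K = 3.9e-11, so the reverse reaction proceeds.

in the reverse direction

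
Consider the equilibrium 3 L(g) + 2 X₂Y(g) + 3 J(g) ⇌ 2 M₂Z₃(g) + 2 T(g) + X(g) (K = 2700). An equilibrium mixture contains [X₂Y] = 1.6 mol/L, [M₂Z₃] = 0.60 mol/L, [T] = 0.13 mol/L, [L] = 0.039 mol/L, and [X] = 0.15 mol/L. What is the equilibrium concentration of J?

At equilibrium, K = [M₂Z₃]²·[T]²·[X] / ([L]³·[X₂Y]²·[J]³) = 2700.
(0.60)²·(0.13)²·(0.15) / ((0.039)³·(1.6)²·([J])³) = 2700
[J]³ = 0.00223 ⇒ [J] = 0.13 mol/L

[J] = 0.13 mol/L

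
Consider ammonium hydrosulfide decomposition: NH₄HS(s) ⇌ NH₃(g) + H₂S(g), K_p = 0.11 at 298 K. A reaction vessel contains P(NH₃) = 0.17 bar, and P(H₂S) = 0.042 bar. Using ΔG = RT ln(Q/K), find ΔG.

(NH₄HS is a pure solid — omitted from Q_p.)
Q_p = P(NH₃)·P(H₂S) = (0.17)·(0.042) = 0.00714
ΔG = RT ln(Q_p/K_p) = (8.314 J mol⁻¹ K⁻¹)(298 K) × ln(0.00714/0.11)
   = (2.478 kJ/mol)(-2.735) = -6.78 kJ/mol
ΔG < 0, so the forward reaction is spontaneous (proceeds forward).

ΔG = -6.78 kJ/mol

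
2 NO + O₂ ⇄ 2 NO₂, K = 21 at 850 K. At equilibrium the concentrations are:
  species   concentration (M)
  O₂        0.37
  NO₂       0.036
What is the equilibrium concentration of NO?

At equilibrium, K = [NO₂]² / ([NO]²·[O₂]) = 21.
(0.036)² / (([NO])²·(0.37)) = 21
[NO]² = 1.67×10⁻⁴ ⇒ [NO] = 0.013 M

[NO] = 0.013 M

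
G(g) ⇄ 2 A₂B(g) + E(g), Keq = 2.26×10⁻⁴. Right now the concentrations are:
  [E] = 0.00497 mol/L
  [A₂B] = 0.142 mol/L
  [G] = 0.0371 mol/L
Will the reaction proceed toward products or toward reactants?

in the reverse direction

Q = [A₂B]²·[E] / [G] = (0.142)²·(0.00497) / (0.0371) = 0.00270
Q = 0.00270 > Keq = 2.26×10⁻⁴, so the reverse reaction proceeds.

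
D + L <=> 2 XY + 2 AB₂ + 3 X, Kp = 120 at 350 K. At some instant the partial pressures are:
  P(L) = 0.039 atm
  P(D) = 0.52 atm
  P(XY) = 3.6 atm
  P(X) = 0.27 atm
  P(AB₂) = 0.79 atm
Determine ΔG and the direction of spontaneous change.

ΔG = -7.94 kJ/mol; the forward reaction is spontaneous

Qp = P(XY)²·P(AB₂)²·P(X)³ / (P(D)·P(L)) = (3.6)²·(0.79)²·(0.27)³ / ((0.52)·(0.039)) = 7.85
ΔG = RT ln(Qp/Kp) = (8.314 J mol⁻¹ K⁻¹)(350 K) × ln(7.85/120)
   = (2.910 kJ/mol)(-2.727) = -7.94 kJ/mol
ΔG < 0, so the forward reaction is spontaneous (proceeds forward).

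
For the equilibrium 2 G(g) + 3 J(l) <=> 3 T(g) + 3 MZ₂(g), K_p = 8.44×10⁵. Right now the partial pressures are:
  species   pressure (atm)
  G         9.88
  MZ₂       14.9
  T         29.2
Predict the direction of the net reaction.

(J is a pure liquid — omitted from Q_p.)
Q_p = P(T)³·P(MZ₂)³ / P(G)² = (29.2)³·(14.9)³ / (9.88)² = 8.44×10⁵
Q_p = 8.44×10⁵ = K_p, so the system is already at equilibrium.

no net change (already at equilibrium)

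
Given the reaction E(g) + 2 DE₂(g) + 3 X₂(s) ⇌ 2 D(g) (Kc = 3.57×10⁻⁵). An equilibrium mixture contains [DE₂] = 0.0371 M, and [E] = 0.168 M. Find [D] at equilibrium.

(X₂ is a pure solid — omitted from Kc.)
At equilibrium, Kc = [D]² / ([E]·[DE₂]²) = 3.57×10⁻⁵.
([D])² / ((0.168)·(0.0371)²) = 3.57×10⁻⁵
[D]² = 8.26×10⁻⁹ ⇒ [D] = 9.09×10⁻⁵ M

[D] = 9.09×10⁻⁵ M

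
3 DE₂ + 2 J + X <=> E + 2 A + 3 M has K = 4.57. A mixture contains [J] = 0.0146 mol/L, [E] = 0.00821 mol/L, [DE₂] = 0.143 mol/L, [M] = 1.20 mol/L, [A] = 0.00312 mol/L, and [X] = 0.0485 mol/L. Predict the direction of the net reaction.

neither direction; the system is at equilibrium

Q = [E]·[A]²·[M]³ / ([DE₂]³·[J]²·[X]) = (0.00821)·(0.00312)²·(1.20)³ / ((0.143)³·(0.0146)²·(0.0485)) = 4.57
Q = 4.57 = K, so the system is already at equilibrium.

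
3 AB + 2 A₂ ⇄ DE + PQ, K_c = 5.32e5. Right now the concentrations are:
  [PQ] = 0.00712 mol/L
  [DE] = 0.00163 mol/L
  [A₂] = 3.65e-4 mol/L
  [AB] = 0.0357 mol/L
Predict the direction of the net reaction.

in the reverse direction

Q_c = [DE]·[PQ] / ([AB]³·[A₂]²) = (0.00163)·(0.00712) / ((0.0357)³·(3.65e-4)²) = 1.91e6
Q_c = 1.91e6 > K_c = 5.32e5, so the reverse reaction proceeds.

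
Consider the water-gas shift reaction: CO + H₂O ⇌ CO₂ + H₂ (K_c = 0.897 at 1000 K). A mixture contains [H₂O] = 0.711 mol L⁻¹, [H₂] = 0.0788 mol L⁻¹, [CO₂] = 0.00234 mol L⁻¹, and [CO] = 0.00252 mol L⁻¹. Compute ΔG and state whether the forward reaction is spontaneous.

ΔG = -18.0 kJ/mol; the forward reaction is spontaneous

Q_c = [CO₂]·[H₂] / ([CO]·[H₂O]) = (0.00234)·(0.0788) / ((0.00252)·(0.711)) = 0.103
ΔG = RT ln(Q_c/K_c) = (8.314 J mol⁻¹ K⁻¹)(1000 K) × ln(0.103/0.897)
   = (8.314 kJ/mol)(-2.164) = -18.0 kJ/mol
ΔG < 0, so the forward reaction is spontaneous (proceeds forward).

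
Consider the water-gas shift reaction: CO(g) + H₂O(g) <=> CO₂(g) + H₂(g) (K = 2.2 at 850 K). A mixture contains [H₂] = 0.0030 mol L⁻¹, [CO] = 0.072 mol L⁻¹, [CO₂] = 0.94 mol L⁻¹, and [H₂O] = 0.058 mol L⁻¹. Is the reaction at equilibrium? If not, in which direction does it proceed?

Q = [CO₂]·[H₂] / ([CO]·[H₂O]) = (0.94)·(0.0030) / ((0.072)·(0.058)) = 0.68
Q = 0.68 < K = 2.2, so the forward reaction proceeds.

to the right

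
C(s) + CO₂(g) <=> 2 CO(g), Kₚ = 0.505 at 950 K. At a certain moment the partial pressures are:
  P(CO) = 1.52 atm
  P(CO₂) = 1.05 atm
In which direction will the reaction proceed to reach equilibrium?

(C is a pure solid — omitted from Qₚ.)
Qₚ = P(CO)² / P(CO₂) = (1.52)² / (1.05) = 2.20
Qₚ = 2.20 > Kₚ = 0.505, so the reverse reaction proceeds.

in the reverse direction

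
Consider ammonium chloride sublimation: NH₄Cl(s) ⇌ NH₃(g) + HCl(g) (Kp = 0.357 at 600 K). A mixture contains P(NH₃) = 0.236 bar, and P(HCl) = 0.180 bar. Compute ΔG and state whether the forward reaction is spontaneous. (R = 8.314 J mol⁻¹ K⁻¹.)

ΔG = -10.6 kJ/mol; the forward reaction is spontaneous

(NH₄Cl is a pure solid — omitted from Qp.)
Qp = P(NH₃)·P(HCl) = (0.236)·(0.180) = 0.0425
ΔG = RT ln(Qp/Kp) = (8.314 J mol⁻¹ K⁻¹)(600 K) × ln(0.0425/0.357)
   = (4.988 kJ/mol)(-2.128) = -10.6 kJ/mol
ΔG < 0, so the forward reaction is spontaneous (proceeds forward).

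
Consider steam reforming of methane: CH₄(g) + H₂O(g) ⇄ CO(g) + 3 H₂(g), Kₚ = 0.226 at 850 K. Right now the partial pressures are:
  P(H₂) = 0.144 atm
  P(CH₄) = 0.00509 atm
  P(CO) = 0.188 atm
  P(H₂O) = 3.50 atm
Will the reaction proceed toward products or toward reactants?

in the forward direction

Qₚ = P(CO)·P(H₂)³ / (P(CH₄)·P(H₂O)) = (0.188)·(0.144)³ / ((0.00509)·(3.50)) = 0.0315
Qₚ = 0.0315 < Kₚ = 0.226, so the forward reaction proceeds.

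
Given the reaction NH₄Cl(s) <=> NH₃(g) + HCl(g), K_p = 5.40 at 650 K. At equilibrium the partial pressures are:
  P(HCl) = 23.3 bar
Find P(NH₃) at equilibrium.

P(NH₃) = 0.232 bar

(NH₄Cl is a pure solid — omitted from K_p.)
At equilibrium, K_p = P(NH₃)·P(HCl) = 5.40.
(P(NH₃))·(23.3) = 5.40
P(NH₃) = 0.232 bar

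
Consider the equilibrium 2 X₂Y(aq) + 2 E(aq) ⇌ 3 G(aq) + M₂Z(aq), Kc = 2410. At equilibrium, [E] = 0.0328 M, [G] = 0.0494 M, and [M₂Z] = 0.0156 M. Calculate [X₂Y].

At equilibrium, Kc = [G]³·[M₂Z] / ([X₂Y]²·[E]²) = 2410.
(0.0494)³·(0.0156) / (([X₂Y])²·(0.0328)²) = 2410
[X₂Y]² = 7.25×10⁻⁷ ⇒ [X₂Y] = 8.52×10⁻⁴ M

[X₂Y] = 8.52×10⁻⁴ M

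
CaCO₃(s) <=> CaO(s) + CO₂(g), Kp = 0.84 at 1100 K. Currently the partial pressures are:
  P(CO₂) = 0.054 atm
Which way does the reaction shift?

(CaCO₃, CaO are pure solids — omitted from Qp.)
Qp = P(CO₂) = 0.054
Qp = 0.054 < Kp = 0.84, so the forward reaction proceeds.

toward products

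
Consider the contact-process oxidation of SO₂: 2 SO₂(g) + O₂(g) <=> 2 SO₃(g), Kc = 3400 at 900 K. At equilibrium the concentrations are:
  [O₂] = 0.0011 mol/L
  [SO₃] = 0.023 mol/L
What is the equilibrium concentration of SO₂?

At equilibrium, Kc = [SO₃]² / ([SO₂]²·[O₂]) = 3400.
(0.023)² / (([SO₂])²·(0.0011)) = 3400
[SO₂]² = 1.41×10⁻⁴ ⇒ [SO₂] = 0.012 mol/L

[SO₂] = 0.012 mol/L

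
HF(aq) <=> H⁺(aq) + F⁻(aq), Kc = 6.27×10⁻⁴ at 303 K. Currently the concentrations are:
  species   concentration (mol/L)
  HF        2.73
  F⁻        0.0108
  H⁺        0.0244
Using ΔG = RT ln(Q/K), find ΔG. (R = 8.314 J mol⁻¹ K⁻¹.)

Qc = [H⁺]·[F⁻] / [HF] = (0.0244)·(0.0108) / (2.73) = 9.65×10⁻⁵
ΔG = RT ln(Qc/Kc) = (8.314 J mol⁻¹ K⁻¹)(303 K) × ln(9.65×10⁻⁵/6.27×10⁻⁴)
   = (2.519 kJ/mol)(-1.871) = -4.71 kJ/mol
ΔG < 0, so the forward reaction is spontaneous (proceeds forward).

ΔG = -4.71 kJ/mol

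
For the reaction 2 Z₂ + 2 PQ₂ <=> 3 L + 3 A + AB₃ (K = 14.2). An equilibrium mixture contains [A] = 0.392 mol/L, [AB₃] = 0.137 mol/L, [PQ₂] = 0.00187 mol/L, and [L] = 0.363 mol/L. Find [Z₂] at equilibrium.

At equilibrium, K = [L]³·[A]³·[AB₃] / ([Z₂]²·[PQ₂]²) = 14.2.
(0.363)³·(0.392)³·(0.137) / (([Z₂])²·(0.00187)²) = 14.2
[Z₂]² = 7.95 ⇒ [Z₂] = 2.82 mol/L

[Z₂] = 2.82 mol/L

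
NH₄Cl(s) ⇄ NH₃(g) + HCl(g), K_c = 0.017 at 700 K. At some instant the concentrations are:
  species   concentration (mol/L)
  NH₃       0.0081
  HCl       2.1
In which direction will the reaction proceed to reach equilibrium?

(NH₄Cl is a pure solid — omitted from Q_c.)
Q_c = [NH₃]·[HCl] = (0.0081)·(2.1) = 0.017
Q_c = 0.017 = K_c, so the system is already at equilibrium.

no net change (already at equilibrium)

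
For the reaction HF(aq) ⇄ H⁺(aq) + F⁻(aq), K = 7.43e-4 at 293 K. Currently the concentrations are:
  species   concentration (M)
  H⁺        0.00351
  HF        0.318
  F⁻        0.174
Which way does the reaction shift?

Q = [H⁺]·[F⁻] / [HF] = (0.00351)·(0.174) / (0.318) = 0.00192
Q = 0.00192 > K = 7.43e-4, so the reverse reaction proceeds.

reverse (toward reactants)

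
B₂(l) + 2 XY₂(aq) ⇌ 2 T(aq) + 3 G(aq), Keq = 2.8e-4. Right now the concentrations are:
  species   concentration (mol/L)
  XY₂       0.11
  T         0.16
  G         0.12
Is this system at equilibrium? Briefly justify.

no; Q > K, reaction proceeds in reverse

(B₂ is a pure liquid — omitted from Q.)
Q = [T]²·[G]³ / [XY₂]² = (0.16)²·(0.12)³ / (0.11)² = 0.0037
Q = 0.0037 > Keq = 2.8e-4: net reverse reaction.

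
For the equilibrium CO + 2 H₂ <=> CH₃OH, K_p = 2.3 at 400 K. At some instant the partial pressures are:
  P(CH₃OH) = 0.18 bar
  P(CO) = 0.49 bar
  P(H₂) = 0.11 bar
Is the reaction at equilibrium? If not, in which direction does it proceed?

Q_p = P(CH₃OH) / (P(CO)·P(H₂)²) = (0.18) / ((0.49)·(0.11)²) = 30
Q_p = 30 > K_p = 2.3, so the reverse reaction proceeds.

reverse (toward reactants)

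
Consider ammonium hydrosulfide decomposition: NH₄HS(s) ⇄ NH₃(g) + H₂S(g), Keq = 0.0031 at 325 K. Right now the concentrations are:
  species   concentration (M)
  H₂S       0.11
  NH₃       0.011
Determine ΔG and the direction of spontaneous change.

ΔG = -2.54 kJ/mol; the forward reaction is spontaneous

(NH₄HS is a pure solid — omitted from Q.)
Q = [NH₃]·[H₂S] = (0.011)·(0.11) = 0.00121
ΔG = RT ln(Q/Keq) = (8.314 J mol⁻¹ K⁻¹)(325 K) × ln(0.00121/0.0031)
   = (2.702 kJ/mol)(-0.9408) = -2.54 kJ/mol
ΔG < 0, so the forward reaction is spontaneous (proceeds forward).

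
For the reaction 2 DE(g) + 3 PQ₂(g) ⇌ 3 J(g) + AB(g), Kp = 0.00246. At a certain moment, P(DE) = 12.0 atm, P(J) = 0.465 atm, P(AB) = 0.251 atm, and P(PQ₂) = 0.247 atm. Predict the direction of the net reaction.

Qp = P(J)³·P(AB) / (P(DE)²·P(PQ₂)³) = (0.465)³·(0.251) / ((12.0)²·(0.247)³) = 0.0116
Qp = 0.0116 > Kp = 0.00246, so the reverse reaction proceeds.

to the left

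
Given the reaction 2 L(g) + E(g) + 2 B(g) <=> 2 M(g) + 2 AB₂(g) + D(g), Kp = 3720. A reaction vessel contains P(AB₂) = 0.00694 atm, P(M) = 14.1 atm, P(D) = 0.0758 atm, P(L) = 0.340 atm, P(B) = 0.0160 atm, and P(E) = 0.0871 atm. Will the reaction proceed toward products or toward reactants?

to the right

Qp = P(M)²·P(AB₂)²·P(D) / (P(L)²·P(E)·P(B)²) = (14.1)²·(0.00694)²·(0.0758) / ((0.340)²·(0.0871)·(0.0160)²) = 282
Qp = 282 < Kp = 3720, so the forward reaction proceeds.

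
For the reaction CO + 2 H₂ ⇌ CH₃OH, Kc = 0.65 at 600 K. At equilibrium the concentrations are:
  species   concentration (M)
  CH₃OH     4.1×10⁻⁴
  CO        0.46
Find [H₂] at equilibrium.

[H₂] = 0.037 M

At equilibrium, Kc = [CH₃OH] / ([CO]·[H₂]²) = 0.65.
(4.1×10⁻⁴) / ((0.46)·([H₂])²) = 0.65
[H₂]² = 0.00137 ⇒ [H₂] = 0.037 M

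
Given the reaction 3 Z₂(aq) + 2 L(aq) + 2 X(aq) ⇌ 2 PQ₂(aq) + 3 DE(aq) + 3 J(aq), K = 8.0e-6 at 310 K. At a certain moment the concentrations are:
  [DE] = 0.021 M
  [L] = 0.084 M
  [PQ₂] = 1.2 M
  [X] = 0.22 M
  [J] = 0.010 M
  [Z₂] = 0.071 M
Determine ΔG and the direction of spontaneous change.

Q = [PQ₂]²·[DE]³·[J]³ / ([Z₂]³·[L]²·[X]²) = (1.2)²·(0.021)³·(0.010)³ / ((0.071)³·(0.084)²·(0.22)²) = 1.09e-4
ΔG = RT ln(Q/K) = (8.314 J mol⁻¹ K⁻¹)(310 K) × ln(1.09e-4/8.0e-6)
   = (2.577 kJ/mol)(2.612) = 6.73 kJ/mol
ΔG > 0, so the forward reaction is non-spontaneous (proceeds in reverse).

ΔG = 6.73 kJ/mol; the forward reaction is non-spontaneous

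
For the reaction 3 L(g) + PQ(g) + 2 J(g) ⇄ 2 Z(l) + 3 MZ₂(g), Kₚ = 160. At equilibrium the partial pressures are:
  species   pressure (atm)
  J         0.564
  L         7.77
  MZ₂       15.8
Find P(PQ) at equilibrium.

(Z is a pure liquid — omitted from Kₚ.)
At equilibrium, Kₚ = P(MZ₂)³ / (P(L)³·P(PQ)·P(J)²) = 160.
(15.8)³ / ((7.77)³·(P(PQ))·(0.564)²) = 160
P(PQ) = 0.165 atm

P(PQ) = 0.165 atm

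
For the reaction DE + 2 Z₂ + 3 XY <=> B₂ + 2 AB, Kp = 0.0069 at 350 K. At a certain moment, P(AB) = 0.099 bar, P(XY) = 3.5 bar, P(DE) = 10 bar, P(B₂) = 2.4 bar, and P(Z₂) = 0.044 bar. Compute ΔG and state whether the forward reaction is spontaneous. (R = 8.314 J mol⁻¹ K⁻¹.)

ΔG = 4.11 kJ/mol; the forward reaction is non-spontaneous

Qp = P(B₂)·P(AB)² / (P(DE)·P(Z₂)²·P(XY)³) = (2.4)·(0.099)² / ((10)·(0.044)²·(3.5)³) = 0.0283
ΔG = RT ln(Qp/Kp) = (8.314 J mol⁻¹ K⁻¹)(350 K) × ln(0.0283/0.0069)
   = (2.910 kJ/mol)(1.411) = 4.11 kJ/mol
ΔG > 0, so the forward reaction is non-spontaneous (proceeds in reverse).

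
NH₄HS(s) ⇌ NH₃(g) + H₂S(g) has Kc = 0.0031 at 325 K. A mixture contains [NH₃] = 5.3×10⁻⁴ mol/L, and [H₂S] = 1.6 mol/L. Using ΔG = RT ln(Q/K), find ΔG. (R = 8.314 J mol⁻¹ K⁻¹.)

(NH₄HS is a pure solid — omitted from Qc.)
Qc = [NH₃]·[H₂S] = (5.3×10⁻⁴)·(1.6) = 8.48×10⁻⁴
ΔG = RT ln(Qc/Kc) = (8.314 J mol⁻¹ K⁻¹)(325 K) × ln(8.48×10⁻⁴/0.0031)
   = (2.702 kJ/mol)(-1.296) = -3.50 kJ/mol
ΔG < 0, so the forward reaction is spontaneous (proceeds forward).

ΔG = -3.50 kJ/mol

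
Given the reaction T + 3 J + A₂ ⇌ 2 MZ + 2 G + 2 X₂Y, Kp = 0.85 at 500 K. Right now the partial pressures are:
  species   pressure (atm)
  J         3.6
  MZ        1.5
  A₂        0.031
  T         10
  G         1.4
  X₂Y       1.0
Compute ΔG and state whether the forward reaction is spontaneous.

Qp = P(MZ)²·P(G)²·P(X₂Y)² / (P(T)·P(J)³·P(A₂)) = (1.5)²·(1.4)²·(1.0)² / ((10)·(3.6)³·(0.031)) = 0.305
ΔG = RT ln(Qp/Kp) = (8.314 J mol⁻¹ K⁻¹)(500 K) × ln(0.305/0.85)
   = (4.157 kJ/mol)(-1.025) = -4.26 kJ/mol
ΔG < 0, so the forward reaction is spontaneous (proceeds forward).

ΔG = -4.26 kJ/mol; the forward reaction is spontaneous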